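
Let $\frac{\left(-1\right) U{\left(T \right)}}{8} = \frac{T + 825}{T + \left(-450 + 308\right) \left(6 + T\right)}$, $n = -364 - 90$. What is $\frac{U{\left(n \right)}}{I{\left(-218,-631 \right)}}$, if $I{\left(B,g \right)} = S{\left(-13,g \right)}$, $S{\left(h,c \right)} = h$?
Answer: $\frac{1484}{410553} \approx 0.0036146$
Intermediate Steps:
$n = -454$
$U{\left(T \right)} = - \frac{8 \left(825 + T\right)}{-852 - 141 T}$ ($U{\left(T \right)} = - 8 \frac{T + 825}{T + \left(-450 + 308\right) \left(6 + T\right)} = - 8 \frac{825 + T}{T - 142 \left(6 + T\right)} = - 8 \frac{825 + T}{T - \left(852 + 142 T\right)} = - 8 \frac{825 + T}{-852 - 141 T} = - \frac{8 \left(825 + T\right)}{-852 - 141 T}$)
$I{\left(B,g \right)} = -13$
$\frac{U{\left(n \right)}}{I{\left(-218,-631 \right)}} = \frac{\frac{8}{3} \frac{1}{284 + 47 \left(-454\right)} \left(825 - 454\right)}{-13} = \frac{8}{3} \frac{1}{284 - 21338} \cdot 371 \left(- \frac{1}{13}\right) = \frac{8}{3} \frac{1}{-21054} \cdot 371 \left(- \frac{1}{13}\right) = \frac{8}{3} \left(- \frac{1}{21054}\right) 371 \left(- \frac{1}{13}\right) = \left(- \frac{1484}{31581}\right) \left(- \frac{1}{13}\right) = \frac{1484}{410553}$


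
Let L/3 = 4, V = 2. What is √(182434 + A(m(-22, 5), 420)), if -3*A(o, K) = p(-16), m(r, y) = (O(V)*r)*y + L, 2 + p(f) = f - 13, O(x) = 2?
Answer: √1641999/3 ≈ 427.14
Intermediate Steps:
L = 12 (L = 3*4 = 12)
p(f) = -15 + f (p(f) = -2 + (f - 13) = -2 + (-13 + f) = -15 + f)
m(r, y) = 12 + 2*r*y (m(r, y) = (2*r)*y + 12 = 2*r*y + 12 = 12 + 2*r*y)
A(o, K) = 31/3 (A(o, K) = -(-15 - 16)/3 = -⅓*(-31) = 31/3)
√(182434 + A(m(-22, 5), 420)) = √(182434 + 31/3) = √(547333/3) = √1641999/3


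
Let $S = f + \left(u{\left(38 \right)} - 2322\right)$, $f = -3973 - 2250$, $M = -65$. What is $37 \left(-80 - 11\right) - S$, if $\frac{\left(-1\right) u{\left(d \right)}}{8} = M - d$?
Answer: $4354$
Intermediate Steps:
$u{\left(d \right)} = 520 + 8 d$ ($u{\left(d \right)} = - 8 \left(-65 - d\right) = 520 + 8 d$)
$f = -6223$
$S = -7721$ ($S = -6223 + \left(\left(520 + 8 \cdot 38\right) - 2322\right) = -6223 + \left(\left(520 + 304\right) - 2322\right) = -6223 + \left(824 - 2322\right) = -6223 - 1498 = -7721$)
$37 \left(-80 - 11\right) - S = 37 \left(-80 - 11\right) - -7721 = 37 \left(-91\right) + 7721 = -3367 + 7721 = 4354$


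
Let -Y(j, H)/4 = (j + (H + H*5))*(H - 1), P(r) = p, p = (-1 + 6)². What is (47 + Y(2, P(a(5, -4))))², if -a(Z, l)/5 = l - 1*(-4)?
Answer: 211557025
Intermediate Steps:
p = 25 (p = 5² = 25)
a(Z, l) = -20 - 5*l (a(Z, l) = -5*(l - 1*(-4)) = -5*(l + 4) = -5*(4 + l) = -20 - 5*l)
P(r) = 25
Y(j, H) = -4*(-1 + H)*(j + 6*H) (Y(j, H) = -4*(j + (H + H*5))*(H - 1) = -4*(j + (H + 5*H))*(-1 + H) = -4*(j + 6*H)*(-1 + H) = -4*(-1 + H)*(j + 6*H))
(47 + Y(2, P(a(5, -4))))² = (47 + (-24*25² + 4*2 + 24*25 - 4*25*2))² = (47 + (-24*625 + 8 + 600 - 200))² = (47 + (-15000 + 8 + 600 - 200))² = (47 - 14592)² = (-14545)² = 211557025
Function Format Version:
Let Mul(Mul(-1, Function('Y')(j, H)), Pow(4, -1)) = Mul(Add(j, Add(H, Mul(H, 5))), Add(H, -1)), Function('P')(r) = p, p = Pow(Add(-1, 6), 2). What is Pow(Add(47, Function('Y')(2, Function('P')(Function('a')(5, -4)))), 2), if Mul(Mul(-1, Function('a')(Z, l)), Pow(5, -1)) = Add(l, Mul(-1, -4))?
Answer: 211557025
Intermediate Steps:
p = 25 (p = Pow(5, 2) = 25)
Function('a')(Z, l) = Add(-20, Mul(-5, l)) (Function('a')(Z, l) = Mul(-5, Add(l, Mul(-1, -4))) = Mul(-5, Add(l, 4)) = Mul(-5, Add(4, l)) = Add(-20, Mul(-5, l)))
Function('P')(r) = 25
Function('Y')(j, H) = Mul(-4, Add(-1, H), Add(j, Mul(6, H))) (Function('Y')(j, H) = Mul(-4, Mul(Add(j, Add(H, Mul(H, 5))), Add(H, -1))) = Mul(-4, Mul(Add(j, Add(H, Mul(5, H))), Add(-1, H))) = Mul(-4, Mul(Add(j, Mul(6, H)), Add(-1, H))) = Mul(-4, Mul(Add(-1, H), Add(j, Mul(6, H)))) = Mul(-4, Add(-1, H), Add(j, Mul(6, H))))
Pow(Add(47, Function('Y')(2, Function('P')(Function('a')(5, -4)))), 2) = Pow(Add(47, Add(Mul(-24, Pow(25, 2)), Mul(4, 2), Mul(24, 25), Mul(-4, 25, 2))), 2) = Pow(Add(47, Add(Mul(-24, 625), 8, 600, -200)), 2) = Pow(Add(47, Add(-15000, 8, 600, -200)), 2) = Pow(Add(47, -14592), 2) = Pow(-14545, 2) = 211557025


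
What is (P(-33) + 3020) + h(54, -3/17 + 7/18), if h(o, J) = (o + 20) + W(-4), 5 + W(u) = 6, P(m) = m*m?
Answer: 4184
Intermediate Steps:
P(m) = m²
W(u) = 1 (W(u) = -5 + 6 = 1)
h(o, J) = 21 + o (h(o, J) = (o + 20) + 1 = (20 + o) + 1 = 21 + o)
(P(-33) + 3020) + h(54, -3/17 + 7/18) = ((-33)² + 3020) + (21 + 54) = (1089 + 3020) + 75 = 4109 + 75 = 4184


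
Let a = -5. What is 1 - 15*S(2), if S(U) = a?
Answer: 76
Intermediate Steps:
S(U) = -5
1 - 15*S(2) = 1 - 15*(-5) = 1 + 75 = 76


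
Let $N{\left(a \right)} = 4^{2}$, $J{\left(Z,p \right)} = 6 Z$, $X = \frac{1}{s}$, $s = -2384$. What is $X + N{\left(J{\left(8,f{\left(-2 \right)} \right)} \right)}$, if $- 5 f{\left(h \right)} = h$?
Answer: $\frac{38143}{2384} \approx 16.0$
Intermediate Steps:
$f{\left(h \right)} = - \frac{h}{5}$
$X = - \frac{1}{2384}$ ($X = \frac{1}{-2384} = - \frac{1}{2384} \approx -0.00041946$)
$N{\left(a \right)} = 16$
$X + N{\left(J{\left(8,f{\left(-2 \right)} \right)} \right)} = - \frac{1}{2384} + 16 = \frac{38143}{2384}$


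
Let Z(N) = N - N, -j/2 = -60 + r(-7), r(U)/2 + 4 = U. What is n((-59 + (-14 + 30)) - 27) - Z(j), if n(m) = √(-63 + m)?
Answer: I*√133 ≈ 11.533*I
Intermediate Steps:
r(U) = -8 + 2*U
j = 164 (j = -2*(-60 + (-8 + 2*(-7))) = -2*(-60 + (-8 - 14)) = -2*(-60 - 22) = -2*(-82) = 164)
Z(N) = 0
n((-59 + (-14 + 30)) - 27) - Z(j) = √(-63 + ((-59 + (-14 + 30)) - 27)) - 1*0 = √(-63 + ((-59 + 16) - 27)) + 0 = √(-63 + (-43 - 27)) + 0 = √(-63 - 70) + 0 = √(-133) + 0 = I*√133 + 0 = I*√133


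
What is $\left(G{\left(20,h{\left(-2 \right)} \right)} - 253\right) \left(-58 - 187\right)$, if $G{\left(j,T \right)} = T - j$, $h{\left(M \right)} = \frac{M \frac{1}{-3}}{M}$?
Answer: $\frac{200900}{3} \approx 66967.0$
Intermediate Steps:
$h{\left(M \right)} = - \frac{1}{3}$ ($h{\left(M \right)} = \frac{M \left(- \frac{1}{3}\right)}{M} = \frac{\left(- \frac{1}{3}\right) M}{M} = - \frac{1}{3}$)
$\left(G{\left(20,h{\left(-2 \right)} \right)} - 253\right) \left(-58 - 187\right) = \left(\left(- \frac{1}{3} - 20\right) - 253\right) \left(-58 - 187\right) = \left(\left(- \frac{1}{3} - 20\right) - 253\right) \left(-245\right) = \left(- \frac{61}{3} - 253\right) \left(-245\right) = \left(- \frac{820}{3}\right) \left(-245\right) = \frac{200900}{3}$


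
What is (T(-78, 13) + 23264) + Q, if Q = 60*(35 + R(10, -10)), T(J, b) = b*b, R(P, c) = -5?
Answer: 25233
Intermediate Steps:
T(J, b) = b**2
Q = 1800 (Q = 60*(35 - 5) = 60*30 = 1800)
(T(-78, 13) + 23264) + Q = (13**2 + 23264) + 1800 = (169 + 23264) + 1800 = 23433 + 1800 = 25233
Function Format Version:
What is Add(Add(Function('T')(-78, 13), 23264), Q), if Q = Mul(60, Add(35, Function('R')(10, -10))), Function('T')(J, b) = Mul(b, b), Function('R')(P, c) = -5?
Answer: 25233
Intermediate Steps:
Function('T')(J, b) = Pow(b, 2)
Q = 1800 (Q = Mul(60, Add(35, -5)) = Mul(60, 30) = 1800)
Add(Add(Function('T')(-78, 13), 23264), Q) = Add(Add(Pow(13, 2), 23264), 1800) = Add(Add(169, 23264), 1800) = Add(23433, 1800) = 25233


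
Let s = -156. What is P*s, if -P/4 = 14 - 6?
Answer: 4992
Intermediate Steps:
P = -32 (P = -4*(14 - 6) = -4*8 = -32)
P*s = -32*(-156) = 4992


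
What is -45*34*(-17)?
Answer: 26010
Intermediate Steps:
-45*34*(-17) = -1530*(-17) = 26010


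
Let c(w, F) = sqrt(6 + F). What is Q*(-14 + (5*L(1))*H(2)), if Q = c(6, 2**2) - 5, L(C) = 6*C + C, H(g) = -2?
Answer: 420 - 84*sqrt(10) ≈ 154.37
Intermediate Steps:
L(C) = 7*C
Q = -5 + sqrt(10) (Q = sqrt(6 + 2**2) - 5 = sqrt(6 + 4) - 5 = sqrt(10) - 5 = -5 + sqrt(10) ≈ -1.8377)
Q*(-14 + (5*L(1))*H(2)) = (-5 + sqrt(10))*(-14 + (5*(7*1))*(-2)) = (-5 + sqrt(10))*(-14 + (5*7)*(-2)) = (-5 + sqrt(10))*(-14 + 35*(-2)) = (-5 + sqrt(10))*(-14 - 70) = (-5 + sqrt(10))*(-84) = 420 - 84*sqrt(10)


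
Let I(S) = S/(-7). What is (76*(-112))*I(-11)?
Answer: -13376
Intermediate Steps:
I(S) = -S/7 (I(S) = S*(-1/7) = -S/7)
(76*(-112))*I(-11) = (76*(-112))*(-1/7*(-11)) = -8512*11/7 = -13376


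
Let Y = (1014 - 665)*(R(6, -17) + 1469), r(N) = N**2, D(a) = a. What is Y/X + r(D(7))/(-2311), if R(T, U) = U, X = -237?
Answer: -390368747/182569 ≈ -2138.2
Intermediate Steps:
Y = 506748 (Y = (1014 - 665)*(-17 + 1469) = 349*1452 = 506748)
Y/X + r(D(7))/(-2311) = 506748/(-237) + 7**2/(-2311) = 506748*(-1/237) + 49*(-1/2311) = -168916/79 - 49/2311 = -390368747/182569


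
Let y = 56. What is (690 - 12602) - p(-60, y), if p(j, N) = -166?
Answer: -11746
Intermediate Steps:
(690 - 12602) - p(-60, y) = (690 - 12602) - 1*(-166) = -11912 + 166 = -11746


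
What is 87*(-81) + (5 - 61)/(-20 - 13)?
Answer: -232495/33 ≈ -7045.3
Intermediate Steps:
87*(-81) + (5 - 61)/(-20 - 13) = -7047 - 56/(-33) = -7047 - 56*(-1/33) = -7047 + 56/33 = -232495/33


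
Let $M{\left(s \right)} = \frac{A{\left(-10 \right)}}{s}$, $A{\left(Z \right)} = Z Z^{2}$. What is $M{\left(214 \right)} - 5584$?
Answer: $- \frac{597988}{107} \approx -5588.7$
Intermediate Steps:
$A{\left(Z \right)} = Z^{3}$
$M{\left(s \right)} = - \frac{1000}{s}$ ($M{\left(s \right)} = \frac{\left(-10\right)^{3}}{s} = - \frac{1000}{s}$)
$M{\left(214 \right)} - 5584 = - \frac{1000}{214} - 5584 = \left(-1000\right) \frac{1}{214} - 5584 = - \frac{500}{107} - 5584 = - \frac{597988}{107}$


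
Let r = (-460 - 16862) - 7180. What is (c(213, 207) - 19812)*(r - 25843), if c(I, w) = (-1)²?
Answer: 997384795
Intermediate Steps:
r = -24502 (r = -17322 - 7180 = -24502)
c(I, w) = 1
(c(213, 207) - 19812)*(r - 25843) = (1 - 19812)*(-24502 - 25843) = -19811*(-50345) = 997384795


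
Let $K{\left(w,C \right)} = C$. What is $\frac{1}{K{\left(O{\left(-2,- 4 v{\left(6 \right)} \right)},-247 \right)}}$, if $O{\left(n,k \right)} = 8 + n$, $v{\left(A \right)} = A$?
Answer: $- \frac{1}{247} \approx -0.0040486$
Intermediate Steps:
$\frac{1}{K{\left(O{\left(-2,- 4 v{\left(6 \right)} \right)},-247 \right)}} = \frac{1}{-247} = - \frac{1}{247}$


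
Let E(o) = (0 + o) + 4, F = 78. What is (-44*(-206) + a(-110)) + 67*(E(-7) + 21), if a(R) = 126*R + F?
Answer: -3512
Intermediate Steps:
E(o) = 4 + o (E(o) = o + 4 = 4 + o)
a(R) = 78 + 126*R (a(R) = 126*R + 78 = 78 + 126*R)
(-44*(-206) + a(-110)) + 67*(E(-7) + 21) = (-44*(-206) + (78 + 126*(-110))) + 67*((4 - 7) + 21) = (9064 + (78 - 13860)) + 67*(-3 + 21) = (9064 - 13782) + 67*18 = -4718 + 1206 = -3512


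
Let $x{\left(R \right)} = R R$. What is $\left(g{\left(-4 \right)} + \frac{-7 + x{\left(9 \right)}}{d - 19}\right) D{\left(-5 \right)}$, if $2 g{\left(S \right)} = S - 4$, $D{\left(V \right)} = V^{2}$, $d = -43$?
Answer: $- \frac{4025}{31} \approx -129.84$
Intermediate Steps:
$x{\left(R \right)} = R^{2}$
$g{\left(S \right)} = -2 + \frac{S}{2}$ ($g{\left(S \right)} = \frac{S - 4}{2} = \frac{-4 + S}{2} = -2 + \frac{S}{2}$)
$\left(g{\left(-4 \right)} + \frac{-7 + x{\left(9 \right)}}{d - 19}\right) D{\left(-5 \right)} = \left(\left(-2 + \frac{1}{2} \left(-4\right)\right) + \frac{-7 + 9^{2}}{-43 - 19}\right) \left(-5\right)^{2} = \left(\left(-2 - 2\right) + \frac{-7 + 81}{-62}\right) 25 = \left(-4 + 74 \left(- \frac{1}{62}\right)\right) 25 = \left(-4 - \frac{37}{31}\right) 25 = \left(- \frac{161}{31}\right) 25 = - \frac{4025}{31}$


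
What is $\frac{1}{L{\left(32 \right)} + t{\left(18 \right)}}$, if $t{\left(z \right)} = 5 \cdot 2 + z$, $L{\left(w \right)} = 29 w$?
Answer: $\frac{1}{956} \approx 0.001046$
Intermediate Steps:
$t{\left(z \right)} = 10 + z$
$\frac{1}{L{\left(32 \right)} + t{\left(18 \right)}} = \frac{1}{29 \cdot 32 + \left(10 + 18\right)} = \frac{1}{928 + 28} = \frac{1}{956}$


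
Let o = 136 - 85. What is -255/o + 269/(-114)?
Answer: -839/114 ≈ -7.3596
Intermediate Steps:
o = 51
-255/o + 269/(-114) = -255/51 + 269/(-114) = -255*1/51 + 269*(-1/114) = -5 - 269/114 = -839/114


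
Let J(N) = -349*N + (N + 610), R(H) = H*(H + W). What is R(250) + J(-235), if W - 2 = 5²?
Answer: 151640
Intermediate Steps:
W = 27 (W = 2 + 5² = 2 + 25 = 27)
R(H) = H*(27 + H) (R(H) = H*(H + 27) = H*(27 + H))
J(N) = 610 - 348*N (J(N) = -349*N + (610 + N) = 610 - 348*N)
R(250) + J(-235) = 250*(27 + 250) + (610 - 348*(-235)) = 250*277 + (610 + 81780) = 69250 + 82390 = 151640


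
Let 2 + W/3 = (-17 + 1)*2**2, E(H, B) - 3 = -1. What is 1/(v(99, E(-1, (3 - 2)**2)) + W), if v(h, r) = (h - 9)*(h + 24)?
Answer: 1/10872 ≈ 9.1979e-5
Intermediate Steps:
E(H, B) = 2 (E(H, B) = 3 - 1 = 2)
W = -198 (W = -6 + 3*((-17 + 1)*2**2) = -6 + 3*(-16*4) = -6 + 3*(-64) = -6 - 192 = -198)
v(h, r) = (-9 + h)*(24 + h)
1/(v(99, E(-1, (3 - 2)**2)) + W) = 1/((-216 + 99**2 + 15*99) - 198) = 1/((-216 + 9801 + 1485) - 198) = 1/(11070 - 198) = 1/10872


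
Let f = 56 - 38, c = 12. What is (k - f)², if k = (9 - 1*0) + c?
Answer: 9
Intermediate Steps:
f = 18
k = 21 (k = (9 - 1*0) + 12 = (9 + 0) + 12 = 9 + 12 = 21)
(k - f)² = (21 - 1*18)² = (21 - 18)² = 3² = 9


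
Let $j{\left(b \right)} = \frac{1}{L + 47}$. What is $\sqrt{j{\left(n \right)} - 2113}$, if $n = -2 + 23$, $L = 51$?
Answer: $\frac{i \sqrt{414146}}{14} \approx 45.967 i$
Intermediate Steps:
$n = 21$
$j{\left(b \right)} = \frac{1}{98}$ ($j{\left(b \right)} = \frac{1}{51 + 47} = \frac{1}{98}$)
$\sqrt{j{\left(n \right)} - 2113} = \sqrt{\frac{1}{98} - 2113} = \sqrt{- \frac{207073}{98}} = \frac{i \sqrt{414146}}{14}$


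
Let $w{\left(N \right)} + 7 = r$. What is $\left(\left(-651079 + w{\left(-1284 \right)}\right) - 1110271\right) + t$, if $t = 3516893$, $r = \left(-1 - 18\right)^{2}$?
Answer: $1755897$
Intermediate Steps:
$r = 361$ ($r = \left(-19\right)^{2} = 361$)
$w{\left(N \right)} = 354$ ($w{\left(N \right)} = -7 + 361 = 354$)
$\left(\left(-651079 + w{\left(-1284 \right)}\right) - 1110271\right) + t = \left(\left(-651079 + 354\right) - 1110271\right) + 3516893 = \left(-650725 - 1110271\right) + 3516893 = -1760996 + 3516893 = 1755897$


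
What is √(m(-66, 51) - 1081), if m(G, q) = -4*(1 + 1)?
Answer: 33*I ≈ 33.0*I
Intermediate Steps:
m(G, q) = -8 (m(G, q) = -4*2 = -8)
√(m(-66, 51) - 1081) = √(-8 - 1081) = √(-1089) = 33*I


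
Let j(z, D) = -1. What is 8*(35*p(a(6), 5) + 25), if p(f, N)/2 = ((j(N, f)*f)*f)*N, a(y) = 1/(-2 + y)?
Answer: 25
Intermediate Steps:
p(f, N) = -2*N*f² (p(f, N) = 2*(((-f)*f)*N) = 2*((-f²)*N) = 2*(-N*f²) = -2*N*f²)
8*(35*p(a(6), 5) + 25) = 8*(35*(-2*5*(1/(-2 + 6))²) + 25) = 8*(35*(-2*5*(1/4)²) + 25) = 8*(35*(-2*5*(¼)²) + 25) = 8*(35*(-2*5*1/16) + 25) = 8*(35*(-5/8) + 25) = 8*(-175/8 + 25) = 8*(25/8) = 25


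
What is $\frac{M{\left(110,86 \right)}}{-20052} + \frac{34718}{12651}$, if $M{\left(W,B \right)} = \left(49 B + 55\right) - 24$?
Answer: $\frac{23794883}{9395476} \approx 2.5326$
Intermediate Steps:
$M{\left(W,B \right)} = 31 + 49 B$ ($M{\left(W,B \right)} = \left(55 + 49 B\right) - 24 = 31 + 49 B$)
$\frac{M{\left(110,86 \right)}}{-20052} + \frac{34718}{12651} = \frac{31 + 49 \cdot 86}{-20052} + \frac{34718}{12651} = \left(31 + 4214\right) \left(- \frac{1}{20052}\right) + 34718 \cdot \frac{1}{12651} = 4245 \left(- \frac{1}{20052}\right) + \frac{34718}{12651} = - \frac{1415}{6684} + \frac{34718}{12651} = \frac{23794883}{9395476}$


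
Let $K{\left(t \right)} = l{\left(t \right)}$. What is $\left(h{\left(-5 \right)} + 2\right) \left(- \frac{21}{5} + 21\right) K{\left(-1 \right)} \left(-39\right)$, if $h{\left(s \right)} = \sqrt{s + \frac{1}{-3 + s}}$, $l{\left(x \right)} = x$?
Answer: $\frac{6552}{5} + \frac{819 i \sqrt{82}}{5} \approx 1310.4 + 1483.3 i$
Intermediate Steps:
$K{\left(t \right)} = t$
$\left(h{\left(-5 \right)} + 2\right) \left(- \frac{21}{5} + 21\right) K{\left(-1 \right)} \left(-39\right) = \left(\sqrt{\frac{1 - 5 \left(-3 - 5\right)}{-3 - 5}} + 2\right) \left(- \frac{21}{5} + 21\right) \left(-1\right) \left(-39\right) = \left(\sqrt{\frac{1 - -40}{-8}} + 2\right) \left(\left(-21\right) \frac{1}{5} + 21\right) \left(-1\right) \left(-39\right) = \left(\sqrt{- \frac{1 + 40}{8}} + 2\right) \left(- \frac{21}{5} + 21\right) \left(-1\right) \left(-39\right) = \left(\sqrt{\left(- \frac{1}{8}\right) 41} + 2\right) \frac{84}{5} \left(-1\right) \left(-39\right) = \left(\sqrt{- \frac{41}{8}} + 2\right) \frac{84}{5} \left(-1\right) \left(-39\right) = \left(\frac{i \sqrt{82}}{4} + 2\right) \frac{84}{5} \left(-1\right) \left(-39\right) = \left(2 + \frac{i \sqrt{82}}{4}\right) \frac{84}{5} \left(-1\right) \left(-39\right) = \left(\frac{168}{5} + \frac{21 i \sqrt{82}}{5}\right) \left(-1\right) \left(-39\right) = \left(- \frac{168}{5} - \frac{21 i \sqrt{82}}{5}\right) \left(-39\right) = \frac{6552}{5} + \frac{819 i \sqrt{82}}{5}$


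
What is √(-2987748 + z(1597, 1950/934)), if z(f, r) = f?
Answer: I*√2986151 ≈ 1728.0*I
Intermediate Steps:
√(-2987748 + z(1597, 1950/934)) = √(-2987748 + 1597) = √(-2986151) = I*√2986151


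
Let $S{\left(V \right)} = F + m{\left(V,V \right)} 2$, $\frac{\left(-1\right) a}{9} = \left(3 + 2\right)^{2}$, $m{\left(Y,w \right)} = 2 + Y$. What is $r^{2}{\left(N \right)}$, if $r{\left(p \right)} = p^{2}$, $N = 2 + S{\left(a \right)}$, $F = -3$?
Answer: $39923636481$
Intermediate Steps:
$a = -225$ ($a = - 9 \left(3 + 2\right)^{2} = - 9 \cdot 5^{2} = \left(-9\right) 25 = -225$)
$S{\left(V \right)} = 1 + 2 V$ ($S{\left(V \right)} = -3 + \left(2 + V\right) 2 = -3 + \left(4 + 2 V\right) = 1 + 2 V$)
$N = -447$ ($N = 2 + \left(1 + 2 \left(-225\right)\right) = 2 + \left(1 - 450\right) = 2 - 449 = -447$)
$r^{2}{\left(N \right)} = \left(\left(-447\right)^{2}\right)^{2} = 199809^{2} = 39923636481$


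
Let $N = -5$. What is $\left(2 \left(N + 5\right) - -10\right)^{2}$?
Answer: $100$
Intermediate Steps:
$\left(2 \left(N + 5\right) - -10\right)^{2} = \left(2 \left(-5 + 5\right) - -10\right)^{2} = \left(2 \cdot 0 + 10\right)^{2} = \left(0 + 10\right)^{2} = 10^{2} = 100$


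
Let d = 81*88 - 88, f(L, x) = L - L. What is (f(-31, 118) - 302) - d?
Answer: -7342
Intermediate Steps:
f(L, x) = 0
d = 7040 (d = 7128 - 88 = 7040)
(f(-31, 118) - 302) - d = (0 - 302) - 1*7040 = -302 - 7040 = -7342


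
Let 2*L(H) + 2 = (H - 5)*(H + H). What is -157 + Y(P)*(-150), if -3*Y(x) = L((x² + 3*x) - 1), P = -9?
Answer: 126993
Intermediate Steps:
L(H) = -1 + H*(-5 + H) (L(H) = -1 + ((H - 5)*(H + H))/2 = -1 + ((-5 + H)*(2*H))/2 = -1 + (2*H*(-5 + H))/2 = -1 + H*(-5 + H))
Y(x) = -4/3 + 5*x - (-1 + x² + 3*x)²/3 + 5*x²/3 (Y(x) = -(-1 + ((x² + 3*x) - 1)² - 5*((x² + 3*x) - 1))/3 = -(-1 + (-1 + x² + 3*x)² - 5*(-1 + x² + 3*x))/3 = -(-1 + (-1 + x² + 3*x)² + (5 - 15*x - 5*x²))/3 = -(4 + (-1 + x² + 3*x)² - 15*x - 5*x²)/3 = -4/3 + 5*x - (-1 + x² + 3*x)²/3 + 5*x²/3)
-157 + Y(P)*(-150) = -157 + (-5/3 - 2*(-9)³ + 7*(-9) - ⅔*(-9)² - ⅓*(-9)⁴)*(-150) = -157 + (-5/3 - 2*(-729) - 63 - ⅔*81 - ⅓*6561)*(-150) = -157 + (-5/3 + 1458 - 63 - 54 - 2187)*(-150) = -157 - 2543/3*(-150) = -157 + 127150 = 126993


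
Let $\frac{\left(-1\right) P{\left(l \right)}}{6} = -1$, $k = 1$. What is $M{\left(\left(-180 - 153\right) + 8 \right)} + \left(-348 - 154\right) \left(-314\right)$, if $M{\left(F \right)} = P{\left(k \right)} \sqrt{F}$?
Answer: $157628 + 30 i \sqrt{13} \approx 1.5763 \cdot 10^{5} + 108.17 i$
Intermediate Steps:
$P{\left(l \right)} = 6$ ($P{\left(l \right)} = \left(-6\right) \left(-1\right) = 6$)
$M{\left(F \right)} = 6 \sqrt{F}$
$M{\left(\left(-180 - 153\right) + 8 \right)} + \left(-348 - 154\right) \left(-314\right) = 6 \sqrt{\left(-180 - 153\right) + 8} + \left(-348 - 154\right) \left(-314\right) = 6 \sqrt{-333 + 8} - -157628 = 6 \sqrt{-325} + 157628 = 6 \cdot 5 i \sqrt{13} + 157628 = 30 i \sqrt{13} + 157628 = 157628 + 30 i \sqrt{13}$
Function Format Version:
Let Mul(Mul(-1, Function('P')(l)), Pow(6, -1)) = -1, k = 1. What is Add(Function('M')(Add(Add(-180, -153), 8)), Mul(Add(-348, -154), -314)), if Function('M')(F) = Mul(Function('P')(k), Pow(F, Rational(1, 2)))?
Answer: Add(157628, Mul(30, I, Pow(13, Rational(1, 2)))) ≈ Add(1.5763e+5, Mul(108.17, I))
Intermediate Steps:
Function('P')(l) = 6 (Function('P')(l) = Mul(-6, -1) = 6)
Function('M')(F) = Mul(6, Pow(F, Rational(1, 2)))
Add(Function('M')(Add(Add(-180, -153), 8)), Mul(Add(-348, -154), -314)) = Add(Mul(6, Pow(Add(Add(-180, -153), 8), Rational(1, 2))), Mul(Add(-348, -154), -314)) = Add(Mul(6, Pow(Add(-333, 8), Rational(1, 2))), Mul(-502, -314)) = Add(Mul(6, Pow(-325, Rational(1, 2))), 157628) = Add(Mul(6, Mul(5, I, Pow(13, Rational(1, 2)))), 157628) = Add(Mul(30, I, Pow(13, Rational(1, 2))), 157628) = Add(157628, Mul(30, I, Pow(13, Rational(1, 2))))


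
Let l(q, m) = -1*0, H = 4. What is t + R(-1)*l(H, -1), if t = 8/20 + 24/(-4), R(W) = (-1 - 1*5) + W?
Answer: -28/5 ≈ -5.6000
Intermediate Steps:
l(q, m) = 0
R(W) = -6 + W (R(W) = (-1 - 5) + W = -6 + W)
t = -28/5 (t = 8*(1/20) + 24*(-¼) = ⅖ - 6 = -28/5 ≈ -5.6000)
t + R(-1)*l(H, -1) = -28/5 + (-6 - 1)*0 = -28/5 - 7*0 = -28/5 + 0 = -28/5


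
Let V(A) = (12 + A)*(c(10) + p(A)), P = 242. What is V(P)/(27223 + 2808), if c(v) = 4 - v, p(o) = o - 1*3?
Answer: 59182/30031 ≈ 1.9707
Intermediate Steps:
p(o) = -3 + o (p(o) = o - 3 = -3 + o)
V(A) = (-9 + A)*(12 + A) (V(A) = (12 + A)*((4 - 1*10) + (-3 + A)) = (12 + A)*((4 - 10) + (-3 + A)) = (12 + A)*(-6 + (-3 + A)) = (12 + A)*(-9 + A) = (-9 + A)*(12 + A))
V(P)/(27223 + 2808) = (-108 + 242² + 3*242)/(27223 + 2808) = (-108 + 58564 + 726)/30031 = 59182*(1/30031) = 59182/30031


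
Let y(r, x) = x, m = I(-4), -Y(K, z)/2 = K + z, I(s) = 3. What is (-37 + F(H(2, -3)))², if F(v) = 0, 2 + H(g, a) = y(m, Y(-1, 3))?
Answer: 1369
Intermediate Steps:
Y(K, z) = -2*K - 2*z (Y(K, z) = -2*(K + z) = -2*K - 2*z)
m = 3
H(g, a) = -6 (H(g, a) = -2 + (-2*(-1) - 2*3) = -2 + (2 - 6) = -2 - 4 = -6)
(-37 + F(H(2, -3)))² = (-37 + 0)² = (-37)² = 1369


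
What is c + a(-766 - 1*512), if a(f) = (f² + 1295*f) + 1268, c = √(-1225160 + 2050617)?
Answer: -20458 + √825457 ≈ -19549.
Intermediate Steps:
c = √825457 ≈ 908.55
a(f) = 1268 + f² + 1295*f
c + a(-766 - 1*512) = √825457 + (1268 + (-766 - 1*512)² + 1295*(-766 - 1*512)) = √825457 + (1268 + (-766 - 512)² + 1295*(-766 - 512)) = √825457 + (1268 + (-1278)² + 1295*(-1278)) = √825457 + (1268 + 1633284 - 1655010) = √825457 - 20458 = -20458 + √825457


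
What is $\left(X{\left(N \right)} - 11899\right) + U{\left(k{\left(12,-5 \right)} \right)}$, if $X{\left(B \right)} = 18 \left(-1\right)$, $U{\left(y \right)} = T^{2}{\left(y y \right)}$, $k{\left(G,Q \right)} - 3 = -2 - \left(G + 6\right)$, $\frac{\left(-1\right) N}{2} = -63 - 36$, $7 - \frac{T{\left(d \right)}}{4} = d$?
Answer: $1260467$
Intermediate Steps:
$T{\left(d \right)} = 28 - 4 d$
$N = 198$ ($N = - 2 \left(-63 - 36\right) = \left(-2\right) \left(-99\right) = 198$)
$k{\left(G,Q \right)} = -5 - G$ ($k{\left(G,Q \right)} = 3 - \left(8 + G\right) = -5 - G$)
$U{\left(y \right)} = \left(28 - 4 y^{2}\right)^{2}$ ($U{\left(y \right)} = \left(28 - 4 y y\right)^{2} = \left(28 - 4 y^{2}\right)^{2}$)
$X{\left(B \right)} = -18$
$\left(X{\left(N \right)} - 11899\right) + U{\left(k{\left(12,-5 \right)} \right)} = \left(-18 - 11899\right) + 16 \left(-7 + \left(-5 - 12\right)^{2}\right)^{2} = -11917 + 16 \left(-7 + \left(-5 - 12\right)^{2}\right)^{2} = -11917 + 16 \left(-7 + \left(-17\right)^{2}\right)^{2} = -11917 + 16 \left(-7 + 289\right)^{2} = -11917 + 16 \cdot 282^{2} = -11917 + 16 \cdot 79524 = -11917 + 1272384 = 1260467$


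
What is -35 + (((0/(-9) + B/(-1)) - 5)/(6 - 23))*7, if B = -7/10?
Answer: -5649/170 ≈ -33.229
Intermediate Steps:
B = -7/10 (B = -7*⅒ = -7/10 ≈ -0.70000)
-35 + (((0/(-9) + B/(-1)) - 5)/(6 - 23))*7 = -35 + (((0/(-9) - 7/10/(-1)) - 5)/(6 - 23))*7 = -35 + (((0*(-⅑) - 7/10*(-1)) - 5)/(-17))*7 = -35 + (((0 + 7/10) - 5)*(-1/17))*7 = -35 + ((7/10 - 5)*(-1/17))*7 = -35 - 43/10*(-1/17)*7 = -35 + (43/170)*7 = -35 + 301/170 = -5649/170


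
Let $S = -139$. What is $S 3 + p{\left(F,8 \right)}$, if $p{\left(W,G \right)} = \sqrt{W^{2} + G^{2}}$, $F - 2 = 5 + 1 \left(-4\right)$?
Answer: $-417 + \sqrt{73} \approx -408.46$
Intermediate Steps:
$F = 3$ ($F = 2 + \left(5 + 1 \left(-4\right)\right) = 2 + \left(5 - 4\right) = 2 + 1 = 3$)
$p{\left(W,G \right)} = \sqrt{G^{2} + W^{2}}$
$S 3 + p{\left(F,8 \right)} = \left(-139\right) 3 + \sqrt{8^{2} + 3^{2}} = -417 + \sqrt{64 + 9} = -417 + \sqrt{73}$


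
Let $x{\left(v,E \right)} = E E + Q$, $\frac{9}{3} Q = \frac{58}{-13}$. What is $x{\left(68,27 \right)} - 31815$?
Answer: $- \frac{1212412}{39} \approx -31088.0$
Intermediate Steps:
$Q = - \frac{58}{39}$ ($Q = \frac{58 \frac{1}{-13}}{3} = \frac{58 \left(- \frac{1}{13}\right)}{3} = \frac{1}{3} \left(- \frac{58}{13}\right) = - \frac{58}{39} \approx -1.4872$)
$x{\left(v,E \right)} = - \frac{58}{39} + E^{2}$ ($x{\left(v,E \right)} = E E - \frac{58}{39} = E^{2} - \frac{58}{39} = - \frac{58}{39} + E^{2}$)
$x{\left(68,27 \right)} - 31815 = \left(- \frac{58}{39} + 27^{2}\right) - 31815 = \left(- \frac{58}{39} + 729\right) - 31815 = \frac{28373}{39} - 31815 = - \frac{1212412}{39}$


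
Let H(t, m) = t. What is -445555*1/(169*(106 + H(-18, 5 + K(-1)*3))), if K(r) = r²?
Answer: -40505/1352 ≈ -29.959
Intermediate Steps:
-445555*1/(169*(106 + H(-18, 5 + K(-1)*3))) = -445555*1/(169*(106 - 18)) = -445555/(88*169) = -445555/14872 = -445555*1/14872 = -40505/1352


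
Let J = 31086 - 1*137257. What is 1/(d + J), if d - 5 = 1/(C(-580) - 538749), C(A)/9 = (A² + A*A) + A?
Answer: -5511231/585105350345 ≈ -9.4192e-6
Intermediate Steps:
C(A) = 9*A + 18*A² (C(A) = 9*((A² + A*A) + A) = 9*((A² + A²) + A) = 9*(2*A² + A) = 9*(A + 2*A²) = 9*A + 18*A²)
d = 27556156/5511231 (d = 5 + 1/(9*(-580)*(1 + 2*(-580)) - 538749) = 5 + 1/(9*(-580)*(1 - 1160) - 538749) = 5 + 1/(9*(-580)*(-1159) - 538749) = 5 + 1/(6049980 - 538749) = 5 + 1/5511231 = 27556156/5511231 ≈ 5.0000)
J = -106171 (J = 31086 - 137257 = -106171)
1/(d + J) = 1/(27556156/5511231 - 106171) = 1/(-585105350345/5511231) = -5511231/585105350345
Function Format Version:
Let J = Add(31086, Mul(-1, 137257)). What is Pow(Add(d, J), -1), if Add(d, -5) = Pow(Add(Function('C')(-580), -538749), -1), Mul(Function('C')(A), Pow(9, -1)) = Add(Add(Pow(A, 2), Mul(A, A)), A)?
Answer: Rational(-5511231, 585105350345) ≈ -9.4192e-6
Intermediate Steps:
Function('C')(A) = Add(Mul(9, A), Mul(18, Pow(A, 2))) (Function('C')(A) = Mul(9, Add(Add(Pow(A, 2), Mul(A, A)), A)) = Mul(9, Add(Add(Pow(A, 2), Pow(A, 2)), A)) = Mul(9, Add(Mul(2, Pow(A, 2)), A)) = Mul(9, Add(A, Mul(2, Pow(A, 2)))) = Add(Mul(9, A), Mul(18, Pow(A, 2))))
d = Rational(27556156, 5511231) (d = Add(5, Pow(Add(Mul(9, -580, Add(1, Mul(2, -580))), -538749), -1)) = Add(5, Pow(Add(Mul(9, -580, Add(1, -1160)), -538749), -1)) = Add(5, Pow(Add(Mul(9, -580, -1159), -538749), -1)) = Add(5, Pow(Add(6049980, -538749), -1)) = Add(5, Pow(5511231, -1)) = Add(5, Rational(1, 5511231)) = Rational(27556156, 5511231) ≈ 5.0000)
J = -106171 (J = Add(31086, -137257) = -106171)
Pow(Add(d, J), -1) = Pow(Add(Rational(27556156, 5511231), -106171), -1) = Pow(Rational(-585105350345, 5511231), -1) = Rational(-5511231, 585105350345)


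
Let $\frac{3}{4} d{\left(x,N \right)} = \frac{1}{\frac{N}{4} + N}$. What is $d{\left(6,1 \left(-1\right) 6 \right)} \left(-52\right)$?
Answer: $\frac{416}{45} \approx 9.2444$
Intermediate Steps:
$d{\left(x,N \right)} = \frac{16}{15 N}$ ($d{\left(x,N \right)} = \frac{4}{3 \left(\frac{N}{4} + N\right)} = \frac{4}{3 \frac{5 N}{4}} = \frac{4 \frac{4}{5 N}}{3} = \frac{16}{15 N}$)
$d{\left(6,1 \left(-1\right) 6 \right)} \left(-52\right) = \frac{16}{15 \cdot 1 \left(-1\right) 6} \left(-52\right) = \frac{16}{15 \left(\left(-1\right) 6\right)} \left(-52\right) = \frac{16}{15 \left(-6\right)} \left(-52\right) = \frac{16}{15} \left(- \frac{1}{6}\right) \left(-52\right) = \left(- \frac{8}{45}\right) \left(-52\right) = \frac{416}{45}$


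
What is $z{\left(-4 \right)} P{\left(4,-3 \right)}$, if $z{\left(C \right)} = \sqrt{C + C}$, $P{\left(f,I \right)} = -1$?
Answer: $- 2 i \sqrt{2} \approx - 2.8284 i$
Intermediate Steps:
$z{\left(C \right)} = \sqrt{2} \sqrt{C}$ ($z{\left(C \right)} = \sqrt{2 C} = \sqrt{2} \sqrt{C}$)
$z{\left(-4 \right)} P{\left(4,-3 \right)} = \sqrt{2} \sqrt{-4} \left(-1\right) = \sqrt{2} \cdot 2 i \left(-1\right) = 2 i \sqrt{2} \left(-1\right) = - 2 i \sqrt{2}$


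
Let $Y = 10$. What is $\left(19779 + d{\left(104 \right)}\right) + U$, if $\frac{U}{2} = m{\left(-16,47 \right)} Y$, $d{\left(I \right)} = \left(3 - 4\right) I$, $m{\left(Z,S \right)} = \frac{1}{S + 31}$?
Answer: $\frac{767335}{39} \approx 19675.0$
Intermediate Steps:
$m{\left(Z,S \right)} = \frac{1}{31 + S}$
$d{\left(I \right)} = - I$
$U = \frac{10}{39}$ ($U = 2 \frac{1}{31 + 47} \cdot 10 = 2 \cdot \frac{1}{78} \cdot 10 = 2 \cdot \frac{5}{39} = \frac{10}{39} \approx 0.25641$)
$\left(19779 + d{\left(104 \right)}\right) + U = \left(19779 - 104\right) + \frac{10}{39} = 19675 + \frac{10}{39} = \frac{767335}{39}$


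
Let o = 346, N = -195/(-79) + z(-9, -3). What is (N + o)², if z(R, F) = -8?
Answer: 723448609/6241 ≈ 1.1592e+5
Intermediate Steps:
N = -437/79 (N = -195/(-79) - 8 = -195*(-1/79) - 8 = 195/79 - 8 = -437/79 ≈ -5.5316)
(N + o)² = (-437/79 + 346)² = (26897/79)² = 723448609/6241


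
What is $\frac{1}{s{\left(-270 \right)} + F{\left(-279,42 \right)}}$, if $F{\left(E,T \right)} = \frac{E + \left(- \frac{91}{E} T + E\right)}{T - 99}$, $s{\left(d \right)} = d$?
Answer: $- \frac{5301}{1380650} \approx -0.0038395$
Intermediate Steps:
$F{\left(E,T \right)} = \frac{2 E - \frac{91 T}{E}}{-99 + T}$ ($F{\left(E,T \right)} = \frac{E + \left(- \frac{91 T}{E} + E\right)}{-99 + T} = \frac{E + \left(E - \frac{91 T}{E}\right)}{-99 + T} = \frac{2 E - \frac{91 T}{E}}{-99 + T}$)
$\frac{1}{s{\left(-270 \right)} + F{\left(-279,42 \right)}} = \frac{1}{-270 + \frac{\left(-91\right) 42 + 2 \left(-279\right)^{2}}{\left(-279\right) \left(-99 + 42\right)}} = \frac{1}{-270 - \frac{-3822 + 2 \cdot 77841}{279 \left(-57\right)}} = \frac{1}{-270 - - \frac{-3822 + 155682}{15903}} = \frac{1}{-270 - \left(- \frac{1}{15903}\right) 151860} = \frac{1}{-270 + \frac{50620}{5301}} = \frac{1}{- \frac{1380650}{5301}} = - \frac{5301}{1380650}$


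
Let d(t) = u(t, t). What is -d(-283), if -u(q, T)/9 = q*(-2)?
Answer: 5094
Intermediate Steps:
u(q, T) = 18*q (u(q, T) = -9*q*(-2) = -(-18)*q = 18*q)
d(t) = 18*t
-d(-283) = -18*(-283) = -1*(-5094) = 5094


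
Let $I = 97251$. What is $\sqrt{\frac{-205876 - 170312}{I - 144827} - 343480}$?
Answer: $\frac{i \sqrt{48590047626262}}{11894} \approx 586.06 i$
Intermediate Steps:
$\sqrt{\frac{-205876 - 170312}{I - 144827} - 343480} = \sqrt{\frac{-205876 - 170312}{97251 - 144827} - 343480} = \sqrt{- \frac{376188}{-47576} - 343480} = \sqrt{\left(-376188\right) \left(- \frac{1}{47576}\right) - 343480} = \sqrt{\frac{94047}{11894} - 343480} = \sqrt{- \frac{4085257073}{11894}} = \frac{i \sqrt{48590047626262}}{11894}$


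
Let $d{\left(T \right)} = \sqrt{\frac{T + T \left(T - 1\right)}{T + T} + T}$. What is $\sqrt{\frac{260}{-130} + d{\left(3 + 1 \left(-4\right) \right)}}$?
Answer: $\frac{\sqrt{-8 + 2 i \sqrt{6}}}{2} \approx 0.41546 + 1.474 i$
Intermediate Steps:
$d{\left(T \right)} = \sqrt{T + \frac{T + T \left(-1 + T\right)}{2 T}}$ ($d{\left(T \right)} = \sqrt{\frac{T + T \left(-1 + T\right)}{2 T} + T} = \sqrt{T + \frac{T + T \left(-1 + T\right)}{2 T}}$)
$\sqrt{\frac{260}{-130} + d{\left(3 + 1 \left(-4\right) \right)}} = \sqrt{\frac{260}{-130} + \frac{\sqrt{6} \sqrt{3 + 1 \left(-4\right)}}{2}} = \sqrt{260 \left(- \frac{1}{130}\right) + \frac{\sqrt{6} \sqrt{3 - 4}}{2}} = \sqrt{-2 + \frac{\sqrt{6} \sqrt{-1}}{2}} = \sqrt{-2 + \frac{\sqrt{6} i}{2}} = \sqrt{-2 + \frac{i \sqrt{6}}{2}}$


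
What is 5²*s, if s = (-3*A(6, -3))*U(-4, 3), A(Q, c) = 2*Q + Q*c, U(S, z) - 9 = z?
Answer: 5400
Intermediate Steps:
U(S, z) = 9 + z
s = 216 (s = (-18*(2 - 3))*(9 + 3) = -18*(-1)*12 = -3*(-6)*12 = 18*12 = 216)
5²*s = 5²*216 = 25*216 = 5400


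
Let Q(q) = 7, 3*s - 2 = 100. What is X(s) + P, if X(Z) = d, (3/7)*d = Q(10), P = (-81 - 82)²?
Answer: 79756/3 ≈ 26585.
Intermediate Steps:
s = 34 (s = ⅔ + (⅓)*100 = ⅔ + 100/3 = 34)
P = 26569 (P = (-163)² = 26569)
d = 49/3 (d = (7/3)*7 = 49/3 ≈ 16.333)
X(Z) = 49/3
X(s) + P = 49/3 + 26569 = 79756/3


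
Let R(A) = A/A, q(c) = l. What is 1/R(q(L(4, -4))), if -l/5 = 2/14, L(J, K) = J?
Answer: 1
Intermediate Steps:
l = -5/7 (l = -10/14 = -5*⅐ = -5/7 ≈ -0.71429)
q(c) = -5/7
R(A) = 1
1/R(q(L(4, -4))) = 1/1 = 1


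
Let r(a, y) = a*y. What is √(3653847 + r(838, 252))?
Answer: 3*√429447 ≈ 1966.0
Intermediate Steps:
√(3653847 + r(838, 252)) = √(3653847 + 838*252) = √(3653847 + 211176) = √3865023 = 3*√429447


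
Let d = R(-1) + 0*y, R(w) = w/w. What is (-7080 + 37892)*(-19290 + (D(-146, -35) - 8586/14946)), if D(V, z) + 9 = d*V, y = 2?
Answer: -28160380904/47 ≈ -5.9916e+8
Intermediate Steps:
R(w) = 1
d = 1 (d = 1 + 0*2 = 1 + 0 = 1)
D(V, z) = -9 + V (D(V, z) = -9 + 1*V = -9 + V)
(-7080 + 37892)*(-19290 + (D(-146, -35) - 8586/14946)) = (-7080 + 37892)*(-19290 + ((-9 - 146) - 8586/14946)) = 30812*(-19290 + (-155 - 8586*1/14946)) = 30812*(-19290 + (-155 - 27/47)) = 30812*(-19290 - 7312/47) = 30812*(-913942/47) = -28160380904/47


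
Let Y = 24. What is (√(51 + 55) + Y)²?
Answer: (24 + √106)² ≈ 1176.2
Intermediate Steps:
(√(51 + 55) + Y)² = (√(51 + 55) + 24)² = (√106 + 24)² = (24 + √106)²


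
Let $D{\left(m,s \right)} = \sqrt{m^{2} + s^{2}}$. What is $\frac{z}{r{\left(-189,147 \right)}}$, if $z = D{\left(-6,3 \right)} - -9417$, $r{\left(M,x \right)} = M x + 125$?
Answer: $- \frac{9417}{27658} - \frac{3 \sqrt{5}}{27658} \approx -0.34072$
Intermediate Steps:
$r{\left(M,x \right)} = 125 + M x$
$z = 9417 + 3 \sqrt{5}$ ($z = \sqrt{\left(-6\right)^{2} + 3^{2}} - -9417 = \sqrt{36 + 9} + 9417 = \sqrt{45} + 9417 = 3 \sqrt{5} + 9417 = 9417 + 3 \sqrt{5} \approx 9423.7$)
$\frac{z}{r{\left(-189,147 \right)}} = \frac{9417 + 3 \sqrt{5}}{125 - 27783} = \frac{9417 + 3 \sqrt{5}}{-27658} = \left(9417 + 3 \sqrt{5}\right) \left(- \frac{1}{27658}\right) = - \frac{9417}{27658} - \frac{3 \sqrt{5}}{27658}$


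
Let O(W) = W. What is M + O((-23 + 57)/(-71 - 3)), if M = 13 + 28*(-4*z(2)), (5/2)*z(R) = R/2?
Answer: -5968/185 ≈ -32.259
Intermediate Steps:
z(R) = R/5 (z(R) = 2*(R/2)/5 = R/5)
M = -159/5 (M = 13 + 28*(-4*2/5) = 13 + 28*(-8/5) = 13 - 224/5 = -159/5 ≈ -31.800)
M + O((-23 + 57)/(-71 - 3)) = -159/5 + (-23 + 57)/(-71 - 3) = -159/5 + 34/(-74) = -159/5 + 34*(-1/74) = -159/5 - 17/37 = -5968/185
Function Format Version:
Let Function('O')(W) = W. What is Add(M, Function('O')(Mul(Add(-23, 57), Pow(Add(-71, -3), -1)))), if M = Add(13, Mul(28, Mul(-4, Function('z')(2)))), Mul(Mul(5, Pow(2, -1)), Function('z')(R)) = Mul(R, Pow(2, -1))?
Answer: Rational(-5968, 185) ≈ -32.259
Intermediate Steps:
Function('z')(R) = Mul(Rational(1, 5), R) (Function('z')(R) = Mul(Rational(2, 5), Mul(R, Pow(2, -1))) = Mul(Rational(2, 5), Mul(R, Rational(1, 2))) = Mul(Rational(2, 5), Mul(Rational(1, 2), R)) = Mul(Rational(1, 5), R))
M = Rational(-159, 5) (M = Add(13, Mul(28, Mul(-4, Mul(Rational(1, 5), 2)))) = Add(13, Mul(28, Mul(-4, Rational(2, 5)))) = Add(13, Mul(28, Rational(-8, 5))) = Add(13, Rational(-224, 5)) = Rational(-159, 5) ≈ -31.800)
Add(M, Function('O')(Mul(Add(-23, 57), Pow(Add(-71, -3), -1)))) = Add(Rational(-159, 5), Mul(Add(-23, 57), Pow(Add(-71, -3), -1))) = Add(Rational(-159, 5), Mul(34, Pow(-74, -1))) = Add(Rational(-159, 5), Mul(34, Rational(-1, 74))) = Add(Rational(-159, 5), Rational(-17, 37)) = Rational(-5968, 185)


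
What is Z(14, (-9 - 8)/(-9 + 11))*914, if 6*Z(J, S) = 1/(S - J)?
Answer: -914/135 ≈ -6.7704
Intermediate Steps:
Z(J, S) = 1/(6*(S - J))
Z(14, (-9 - 8)/(-9 + 11))*914 = -1/(-6*(-9 - 8)/(-9 + 11) + 6*14)*914 = -1/(-(-102)/2 + 84)*914 = -1/(-6*(-17/2) + 84)*914 = -1/(51 + 84)*914 = -1/135*914 = -914/135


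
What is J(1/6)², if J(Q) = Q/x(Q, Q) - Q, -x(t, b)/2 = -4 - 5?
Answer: 289/11664 ≈ 0.024777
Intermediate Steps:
x(t, b) = 18 (x(t, b) = -2*(-4 - 5) = -2*(-9) = 18)
J(Q) = -17*Q/18 (J(Q) = Q/18 - Q = -17*Q/18)
J(1/6)² = (-17/18/6)² = (-17/18*⅙)² = (-17/108)² = 289/11664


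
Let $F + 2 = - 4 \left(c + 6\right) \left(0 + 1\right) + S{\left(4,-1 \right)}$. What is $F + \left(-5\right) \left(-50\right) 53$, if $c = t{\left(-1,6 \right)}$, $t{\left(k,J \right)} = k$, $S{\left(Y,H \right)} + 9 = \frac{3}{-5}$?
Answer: $\frac{66092}{5} \approx 13218.0$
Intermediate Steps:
$S{\left(Y,H \right)} = - \frac{48}{5}$ ($S{\left(Y,H \right)} = -9 + \frac{3}{-5} = -9 + 3 \left(- \frac{1}{5}\right) = -9 - \frac{3}{5} = - \frac{48}{5}$)
$c = -1$
$F = - \frac{158}{5}$ ($F = -2 - \left(\frac{48}{5} + 4 \left(-1 + 6\right) \left(0 + 1\right)\right) = -2 - \left(\frac{48}{5} + 4 \cdot 5 \cdot 1\right) = -2 - \frac{148}{5} = - \frac{158}{5} \approx -31.6$)
$F + \left(-5\right) \left(-50\right) 53 = - \frac{158}{5} + \left(-5\right) \left(-50\right) 53 = - \frac{158}{5} + 250 \cdot 53 = - \frac{158}{5} + 13250 = \frac{66092}{5}$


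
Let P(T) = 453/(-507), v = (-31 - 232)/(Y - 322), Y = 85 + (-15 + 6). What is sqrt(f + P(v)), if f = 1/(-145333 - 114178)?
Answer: I*sqrt(10169283684630)/3373643 ≈ 0.94525*I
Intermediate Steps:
Y = 76 (Y = 85 - 9 = 76)
v = 263/246 (v = (-31 - 232)/(76 - 322) = -263/(-246) = -263*(-1/246) = 263/246 ≈ 1.0691)
f = -1/259511 (f = 1/(-259511) = -1/259511 ≈ -3.8534e-6)
P(T) = -151/169 (P(T) = 453*(-1/507) = -151/169)
sqrt(f + P(v)) = sqrt(-1/259511 - 151/169) = sqrt(-39186330/43857359) = I*sqrt(10169283684630)/3373643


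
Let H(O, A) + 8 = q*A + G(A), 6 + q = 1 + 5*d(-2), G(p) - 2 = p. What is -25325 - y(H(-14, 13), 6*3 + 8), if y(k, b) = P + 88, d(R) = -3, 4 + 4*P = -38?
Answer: -50805/2 ≈ -25403.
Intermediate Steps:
P = -21/2 (P = -1 + (¼)*(-38) = -1 - 19/2 = -21/2 ≈ -10.500)
G(p) = 2 + p
q = -20 (q = -6 + (1 + 5*(-3)) = -6 + (1 - 15) = -6 - 14 = -20)
H(O, A) = -6 - 19*A (H(O, A) = -8 + (-20*A + (2 + A)) = -8 + (2 - 19*A) = -6 - 19*A)
y(k, b) = 155/2 (y(k, b) = -21/2 + 88 = 155/2)
-25325 - y(H(-14, 13), 6*3 + 8) = -25325 - 1*155/2 = -25325 - 155/2 = -50805/2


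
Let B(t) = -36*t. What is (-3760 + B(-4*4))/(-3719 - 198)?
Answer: 3184/3917 ≈ 0.81287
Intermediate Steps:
(-3760 + B(-4*4))/(-3719 - 198) = (-3760 - (-144)*4)/(-3719 - 198) = (-3760 - 36*(-16))/(-3917) = (-3760 + 576)*(-1/3917) = -3184*(-1/3917) = 3184/3917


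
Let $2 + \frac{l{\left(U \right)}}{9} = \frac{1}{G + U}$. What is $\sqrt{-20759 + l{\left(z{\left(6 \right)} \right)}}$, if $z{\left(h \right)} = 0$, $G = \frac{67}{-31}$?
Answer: $\frac{i \sqrt{93286646}}{67} \approx 144.16 i$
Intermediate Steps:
$G = - \frac{67}{31}$ ($G = 67 \left(- \frac{1}{31}\right) = - \frac{67}{31} \approx -2.1613$)
$l{\left(U \right)} = -18 + \frac{9}{- \frac{67}{31} + U}$
$\sqrt{-20759 + l{\left(z{\left(6 \right)} \right)}} = \sqrt{-20759 + \frac{9 \left(165 - 0\right)}{-67 + 31 \cdot 0}} = \sqrt{-20759 + \frac{9 \left(165 + 0\right)}{-67 + 0}} = \sqrt{-20759 + 9 \frac{1}{-67} \cdot 165} = \sqrt{-20759 + 9 \left(- \frac{1}{67}\right) 165} = \sqrt{-20759 - \frac{1485}{67}} = \sqrt{- \frac{1392338}{67}} = \frac{i \sqrt{93286646}}{67}$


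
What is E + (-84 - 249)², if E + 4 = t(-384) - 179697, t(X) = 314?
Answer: -68498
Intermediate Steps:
E = -179387 (E = -4 + (314 - 179697) = -4 - 179383 = -179387)
E + (-84 - 249)² = -179387 + (-84 - 249)² = -179387 + (-333)² = -179387 + 110889 = -68498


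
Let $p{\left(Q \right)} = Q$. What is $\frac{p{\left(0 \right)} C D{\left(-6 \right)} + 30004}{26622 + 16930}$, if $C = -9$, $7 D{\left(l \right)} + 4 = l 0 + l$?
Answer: $\frac{7501}{10888} \approx 0.68892$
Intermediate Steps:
$D{\left(l \right)} = - \frac{4}{7} + \frac{l}{7}$ ($D{\left(l \right)} = - \frac{4}{7} + \frac{l 0 + l}{7} = - \frac{4}{7} + \frac{0 + l}{7} = - \frac{4}{7} + \frac{l}{7}$)
$\frac{p{\left(0 \right)} C D{\left(-6 \right)} + 30004}{26622 + 16930} = \frac{0 \left(-9\right) \left(- \frac{4}{7} + \frac{1}{7} \left(-6\right)\right) + 30004}{26622 + 16930} = \frac{0 \left(- \frac{4}{7} - \frac{6}{7}\right) + 30004}{43552} = \left(0 \left(- \frac{10}{7}\right) + 30004\right) \frac{1}{43552} = \left(0 + 30004\right) \frac{1}{43552} = 30004 \cdot \frac{1}{43552} = \frac{7501}{10888}$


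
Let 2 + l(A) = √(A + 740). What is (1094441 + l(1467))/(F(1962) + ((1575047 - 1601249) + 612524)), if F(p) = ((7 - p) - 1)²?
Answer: 1094439/4412258 + √2207/4412258 ≈ 0.24806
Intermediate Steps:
l(A) = -2 + √(740 + A) (l(A) = -2 + √(A + 740) = -2 + √(740 + A))
F(p) = (6 - p)²
(1094441 + l(1467))/(F(1962) + ((1575047 - 1601249) + 612524)) = (1094441 + (-2 + √(740 + 1467)))/((-6 + 1962)² + ((1575047 - 1601249) + 612524)) = (1094441 + (-2 + √2207))/(1956² + (-26202 + 612524)) = (1094439 + √2207)/(3825936 + 586322) = (1094439 + √2207)/4412258 = (1094439 + √2207)*(1/4412258) = 1094439/4412258 + √2207/4412258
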